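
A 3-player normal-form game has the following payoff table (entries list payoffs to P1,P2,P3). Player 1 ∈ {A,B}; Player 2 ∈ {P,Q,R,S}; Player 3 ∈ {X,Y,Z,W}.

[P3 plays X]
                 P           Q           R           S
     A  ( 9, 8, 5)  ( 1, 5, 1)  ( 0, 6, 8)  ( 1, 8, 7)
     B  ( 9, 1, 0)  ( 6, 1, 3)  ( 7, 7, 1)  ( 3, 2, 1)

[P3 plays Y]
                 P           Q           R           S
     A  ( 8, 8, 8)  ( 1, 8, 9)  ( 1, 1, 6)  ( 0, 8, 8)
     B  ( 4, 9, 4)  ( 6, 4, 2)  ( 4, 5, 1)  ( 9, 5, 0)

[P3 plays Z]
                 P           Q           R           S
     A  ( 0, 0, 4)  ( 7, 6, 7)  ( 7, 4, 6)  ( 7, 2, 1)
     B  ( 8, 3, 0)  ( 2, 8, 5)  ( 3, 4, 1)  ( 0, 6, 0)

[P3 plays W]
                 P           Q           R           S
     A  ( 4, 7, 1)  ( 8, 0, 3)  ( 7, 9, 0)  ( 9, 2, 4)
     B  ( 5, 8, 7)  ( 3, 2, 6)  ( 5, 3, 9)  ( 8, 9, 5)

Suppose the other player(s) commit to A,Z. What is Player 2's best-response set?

P2 best: {Q}

u_2(P vs A,Z) = 0
u_2(Q vs A,Z) = 6
u_2(R vs A,Z) = 4
u_2(S vs A,Z) = 2
max payoff 6 at {Q}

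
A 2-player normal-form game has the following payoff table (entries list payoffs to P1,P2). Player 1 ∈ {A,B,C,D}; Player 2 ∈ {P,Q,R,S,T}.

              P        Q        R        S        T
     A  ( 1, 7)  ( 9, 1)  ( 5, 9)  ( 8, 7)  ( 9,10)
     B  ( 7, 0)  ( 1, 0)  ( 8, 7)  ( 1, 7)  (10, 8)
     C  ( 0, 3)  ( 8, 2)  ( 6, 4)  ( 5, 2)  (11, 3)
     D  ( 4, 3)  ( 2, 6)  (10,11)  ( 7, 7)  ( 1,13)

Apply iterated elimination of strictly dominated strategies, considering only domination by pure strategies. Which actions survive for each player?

P2 drop P (R beats it: A:9>7 B:7>0 C:4>3 D:11>3)
P2 drop Q (R beats it: A:9>1 B:7>0 C:4>2 D:11>6)
P2 drop S (T beats it: A:10>7 B:8>7 C:3>2 D:13>7)
P1 drop A (B beats it: R:8>5 T:10>9)
P1→{B,C,D} P2→{R,T}

Survivors P1:{B,C,D} P2:{R,T}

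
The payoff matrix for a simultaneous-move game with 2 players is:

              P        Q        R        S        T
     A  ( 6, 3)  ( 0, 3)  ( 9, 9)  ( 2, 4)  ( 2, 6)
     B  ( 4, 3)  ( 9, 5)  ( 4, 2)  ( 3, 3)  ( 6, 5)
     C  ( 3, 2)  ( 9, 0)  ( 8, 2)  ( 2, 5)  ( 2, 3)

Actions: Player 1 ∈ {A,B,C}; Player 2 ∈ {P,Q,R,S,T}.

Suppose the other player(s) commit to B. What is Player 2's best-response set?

u_2(P vs B) = 3
u_2(Q vs B) = 5
u_2(R vs B) = 2
u_2(S vs B) = 3
u_2(T vs B) = 5
max payoff 5 at {Q,T}

P2 best: {Q,T}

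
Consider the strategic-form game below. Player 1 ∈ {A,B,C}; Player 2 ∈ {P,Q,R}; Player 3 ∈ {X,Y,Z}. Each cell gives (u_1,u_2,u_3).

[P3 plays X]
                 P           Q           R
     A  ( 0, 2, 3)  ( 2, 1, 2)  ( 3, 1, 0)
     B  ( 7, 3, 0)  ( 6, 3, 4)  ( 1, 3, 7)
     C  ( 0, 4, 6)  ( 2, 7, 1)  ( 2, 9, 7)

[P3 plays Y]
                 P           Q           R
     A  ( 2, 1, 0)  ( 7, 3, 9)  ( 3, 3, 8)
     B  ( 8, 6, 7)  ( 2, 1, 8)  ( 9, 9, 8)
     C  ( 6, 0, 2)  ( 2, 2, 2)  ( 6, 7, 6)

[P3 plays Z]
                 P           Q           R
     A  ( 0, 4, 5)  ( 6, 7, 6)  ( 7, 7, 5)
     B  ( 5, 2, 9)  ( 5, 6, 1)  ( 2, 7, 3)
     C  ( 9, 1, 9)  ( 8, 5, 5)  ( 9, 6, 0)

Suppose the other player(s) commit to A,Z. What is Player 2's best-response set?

u_2(P vs A,Z) = 4
u_2(Q vs A,Z) = 7
u_2(R vs A,Z) = 7
max payoff 7 at {Q,R}

BR_2 = {Q,R}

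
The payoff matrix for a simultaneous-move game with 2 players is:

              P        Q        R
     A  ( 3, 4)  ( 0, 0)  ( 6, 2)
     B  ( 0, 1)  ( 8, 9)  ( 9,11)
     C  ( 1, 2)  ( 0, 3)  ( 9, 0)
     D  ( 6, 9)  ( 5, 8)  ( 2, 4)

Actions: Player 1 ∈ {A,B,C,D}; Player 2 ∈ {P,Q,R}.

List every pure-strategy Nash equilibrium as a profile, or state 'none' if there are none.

PSNE = {(B,R), (D,P)}

(A,P): not NE [P1→D gives 6>3]
(A,Q): not NE [P1→B gives 8>0; P2→P gives 4>0]
(A,R): not NE [P1→C gives 9>6; P2→P gives 4>2]
(B,P): not NE [P1→D gives 6>0; P2→R gives 11>1]
(B,Q): not NE [P2→R gives 11>9]
(B,R): NE
(C,P): not NE [P1→D gives 6>1; P2→Q gives 3>2]
(C,Q): not NE [P1→B gives 8>0]
(C,R): not NE [P2→Q gives 3>0]
(D,P): NE
(D,Q): not NE [P1→B gives 8>5; P2→P gives 9>8]
(D,R): not NE [P1→C gives 9>2; P2→P gives 9>4]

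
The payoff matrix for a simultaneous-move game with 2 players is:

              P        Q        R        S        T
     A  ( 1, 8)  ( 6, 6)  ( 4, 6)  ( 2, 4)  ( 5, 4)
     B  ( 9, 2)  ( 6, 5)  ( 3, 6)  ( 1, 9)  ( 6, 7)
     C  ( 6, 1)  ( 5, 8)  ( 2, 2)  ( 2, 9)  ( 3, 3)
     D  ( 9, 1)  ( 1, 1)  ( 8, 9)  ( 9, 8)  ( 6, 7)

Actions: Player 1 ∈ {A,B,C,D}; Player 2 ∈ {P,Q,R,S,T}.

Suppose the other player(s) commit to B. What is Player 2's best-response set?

P2 best: {S}

u_2(P vs B) = 2
u_2(Q vs B) = 5
u_2(R vs B) = 6
u_2(S vs B) = 9
u_2(T vs B) = 7
max payoff 9 at {S}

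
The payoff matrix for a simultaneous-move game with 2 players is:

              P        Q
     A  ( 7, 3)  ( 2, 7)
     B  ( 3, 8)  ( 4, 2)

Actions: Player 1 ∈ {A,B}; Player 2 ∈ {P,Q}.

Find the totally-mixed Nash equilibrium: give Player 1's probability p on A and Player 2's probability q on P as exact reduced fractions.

P1 indiff ⇒ q·7+(1-q)·2 = q·3+(1-q)·4 ⇒ q(4) = (1-q)(2) ⇒ q = 1/3
P2 indiff ⇒ p·3+(1-p)·8 = p·7+(1-p)·2 ⇒ p(-4) = (1-p)(-6) ⇒ p = 3/5

p=3/5, q=1/3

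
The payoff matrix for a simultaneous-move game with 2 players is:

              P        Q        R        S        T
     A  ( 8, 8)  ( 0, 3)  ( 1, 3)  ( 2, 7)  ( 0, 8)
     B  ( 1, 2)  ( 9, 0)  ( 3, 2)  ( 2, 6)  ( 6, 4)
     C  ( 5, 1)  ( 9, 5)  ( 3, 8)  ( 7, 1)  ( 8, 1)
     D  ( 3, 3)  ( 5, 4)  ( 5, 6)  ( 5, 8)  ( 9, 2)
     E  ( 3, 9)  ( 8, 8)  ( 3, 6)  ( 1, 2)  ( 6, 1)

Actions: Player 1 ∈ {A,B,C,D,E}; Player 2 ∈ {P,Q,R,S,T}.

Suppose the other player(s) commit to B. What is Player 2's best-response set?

u_2(P vs B) = 2
u_2(Q vs B) = 0
u_2(R vs B) = 2
u_2(S vs B) = 6
u_2(T vs B) = 4
max payoff 6 at {S}

BR_2 = {S}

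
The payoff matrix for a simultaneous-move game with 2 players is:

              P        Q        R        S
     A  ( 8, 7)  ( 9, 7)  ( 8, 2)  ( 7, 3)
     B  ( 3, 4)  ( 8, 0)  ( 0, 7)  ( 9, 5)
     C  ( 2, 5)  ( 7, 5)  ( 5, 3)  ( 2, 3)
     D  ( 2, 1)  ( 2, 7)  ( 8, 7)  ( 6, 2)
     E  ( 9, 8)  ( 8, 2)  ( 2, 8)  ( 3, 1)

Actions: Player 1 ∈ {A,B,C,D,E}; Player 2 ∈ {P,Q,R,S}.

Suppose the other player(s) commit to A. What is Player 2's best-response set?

argmax u_2 = {P,Q}

u_2(P vs A) = 7
u_2(Q vs A) = 7
u_2(R vs A) = 2
u_2(S vs A) = 3
max payoff 7 at {P,Q}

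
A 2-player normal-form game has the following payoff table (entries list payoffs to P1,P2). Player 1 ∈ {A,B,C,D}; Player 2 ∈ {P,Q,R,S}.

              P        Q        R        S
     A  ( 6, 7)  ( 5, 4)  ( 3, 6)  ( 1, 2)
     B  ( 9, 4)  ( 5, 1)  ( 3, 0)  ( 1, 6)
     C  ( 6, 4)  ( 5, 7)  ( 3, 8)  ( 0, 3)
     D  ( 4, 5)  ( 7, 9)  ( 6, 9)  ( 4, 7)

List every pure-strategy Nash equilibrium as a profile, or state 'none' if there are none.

Nash profiles: (D,Q), (D,R)

(A,P): not NE [P1→B gives 9>6]
(A,Q): not NE [P1→D gives 7>5; P2→P gives 7>4]
(A,R): not NE [P1→D gives 6>3; P2→P gives 7>6]
(A,S): not NE [P1→D gives 4>1; P2→P gives 7>2]
(B,P): not NE [P2→S gives 6>4]
(B,Q): not NE [P1→D gives 7>5; P2→S gives 6>1]
(B,R): not NE [P1→D gives 6>3; P2→S gives 6>0]
(B,S): not NE [P1→D gives 4>1]
(C,P): not NE [P1→B gives 9>6; P2→R gives 8>4]
(C,Q): not NE [P1→D gives 7>5; P2→R gives 8>7]
(C,R): not NE [P1→D gives 6>3]
(C,S): not NE [P1→D gives 4>0; P2→R gives 8>3]
(D,P): not NE [P1→B gives 9>4; P2→R gives 9>5]
(D,Q): NE
(D,R): NE
(D,S): not NE [P2→R gives 9>7]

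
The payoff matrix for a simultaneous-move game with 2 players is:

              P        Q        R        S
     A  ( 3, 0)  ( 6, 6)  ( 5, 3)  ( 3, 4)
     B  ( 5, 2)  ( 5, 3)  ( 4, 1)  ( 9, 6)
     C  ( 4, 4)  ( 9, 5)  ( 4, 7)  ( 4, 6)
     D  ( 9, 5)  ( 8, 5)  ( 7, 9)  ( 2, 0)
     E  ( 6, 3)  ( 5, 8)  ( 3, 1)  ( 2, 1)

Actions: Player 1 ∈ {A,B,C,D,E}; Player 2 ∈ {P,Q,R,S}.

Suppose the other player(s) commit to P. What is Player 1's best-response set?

u_1(A vs P) = 3
u_1(B vs P) = 5
u_1(C vs P) = 4
u_1(D vs P) = 9
u_1(E vs P) = 6
max payoff 9 at {D}

P1 best: {D}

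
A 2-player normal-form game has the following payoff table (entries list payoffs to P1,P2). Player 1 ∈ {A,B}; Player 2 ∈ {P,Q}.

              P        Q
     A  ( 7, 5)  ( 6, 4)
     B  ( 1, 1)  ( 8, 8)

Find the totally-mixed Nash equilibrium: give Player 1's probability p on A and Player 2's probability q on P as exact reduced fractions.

P1 indiff ⇒ q·7+(1-q)·6 = q·1+(1-q)·8 ⇒ q(6) = (1-q)(2) ⇒ q = 1/4
P2 indiff ⇒ p·5+(1-p)·1 = p·4+(1-p)·8 ⇒ p(1) = (1-p)(7) ⇒ p = 7/8

(p,q) = (7/8, 1/4)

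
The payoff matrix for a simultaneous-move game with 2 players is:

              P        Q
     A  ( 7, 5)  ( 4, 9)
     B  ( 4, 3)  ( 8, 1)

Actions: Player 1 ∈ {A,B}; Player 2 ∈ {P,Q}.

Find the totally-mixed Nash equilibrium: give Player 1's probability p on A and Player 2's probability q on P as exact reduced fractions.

P1 indiff ⇒ q·7+(1-q)·4 = q·4+(1-q)·8 ⇒ q(3) = (1-q)(4) ⇒ q = 4/7
P2 indiff ⇒ p·5+(1-p)·3 = p·9+(1-p)·1 ⇒ p(-4) = (1-p)(-2) ⇒ p = 1/3

(p,q) = (1/3, 4/7)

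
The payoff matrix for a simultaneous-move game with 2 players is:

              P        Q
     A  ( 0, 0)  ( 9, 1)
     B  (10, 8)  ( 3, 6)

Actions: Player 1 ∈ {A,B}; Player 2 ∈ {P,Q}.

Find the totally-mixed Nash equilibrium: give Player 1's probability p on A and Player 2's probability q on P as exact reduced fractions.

P1 mixes 2/3 on A; P2 mixes 3/8 on P

P1 indiff ⇒ q·0+(1-q)·9 = q·10+(1-q)·3 ⇒ q(-10) = (1-q)(-6) ⇒ q = 3/8
P2 indiff ⇒ p·0+(1-p)·8 = p·1+(1-p)·6 ⇒ p(-1) = (1-p)(-2) ⇒ p = 2/3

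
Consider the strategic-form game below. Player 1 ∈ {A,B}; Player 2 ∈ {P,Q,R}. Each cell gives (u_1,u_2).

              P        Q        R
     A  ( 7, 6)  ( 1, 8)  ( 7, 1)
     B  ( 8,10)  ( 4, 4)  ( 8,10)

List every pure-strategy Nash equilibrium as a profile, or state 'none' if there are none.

(A,P): not NE [P1→B gives 8>7; P2→Q gives 8>6]
(A,Q): not NE [P1→B gives 4>1]
(A,R): not NE [P1→B gives 8>7; P2→Q gives 8>1]
(B,P): NE
(B,Q): not NE [P2→R gives 10>4]
(B,R): NE

NE set: (B,P), (B,R)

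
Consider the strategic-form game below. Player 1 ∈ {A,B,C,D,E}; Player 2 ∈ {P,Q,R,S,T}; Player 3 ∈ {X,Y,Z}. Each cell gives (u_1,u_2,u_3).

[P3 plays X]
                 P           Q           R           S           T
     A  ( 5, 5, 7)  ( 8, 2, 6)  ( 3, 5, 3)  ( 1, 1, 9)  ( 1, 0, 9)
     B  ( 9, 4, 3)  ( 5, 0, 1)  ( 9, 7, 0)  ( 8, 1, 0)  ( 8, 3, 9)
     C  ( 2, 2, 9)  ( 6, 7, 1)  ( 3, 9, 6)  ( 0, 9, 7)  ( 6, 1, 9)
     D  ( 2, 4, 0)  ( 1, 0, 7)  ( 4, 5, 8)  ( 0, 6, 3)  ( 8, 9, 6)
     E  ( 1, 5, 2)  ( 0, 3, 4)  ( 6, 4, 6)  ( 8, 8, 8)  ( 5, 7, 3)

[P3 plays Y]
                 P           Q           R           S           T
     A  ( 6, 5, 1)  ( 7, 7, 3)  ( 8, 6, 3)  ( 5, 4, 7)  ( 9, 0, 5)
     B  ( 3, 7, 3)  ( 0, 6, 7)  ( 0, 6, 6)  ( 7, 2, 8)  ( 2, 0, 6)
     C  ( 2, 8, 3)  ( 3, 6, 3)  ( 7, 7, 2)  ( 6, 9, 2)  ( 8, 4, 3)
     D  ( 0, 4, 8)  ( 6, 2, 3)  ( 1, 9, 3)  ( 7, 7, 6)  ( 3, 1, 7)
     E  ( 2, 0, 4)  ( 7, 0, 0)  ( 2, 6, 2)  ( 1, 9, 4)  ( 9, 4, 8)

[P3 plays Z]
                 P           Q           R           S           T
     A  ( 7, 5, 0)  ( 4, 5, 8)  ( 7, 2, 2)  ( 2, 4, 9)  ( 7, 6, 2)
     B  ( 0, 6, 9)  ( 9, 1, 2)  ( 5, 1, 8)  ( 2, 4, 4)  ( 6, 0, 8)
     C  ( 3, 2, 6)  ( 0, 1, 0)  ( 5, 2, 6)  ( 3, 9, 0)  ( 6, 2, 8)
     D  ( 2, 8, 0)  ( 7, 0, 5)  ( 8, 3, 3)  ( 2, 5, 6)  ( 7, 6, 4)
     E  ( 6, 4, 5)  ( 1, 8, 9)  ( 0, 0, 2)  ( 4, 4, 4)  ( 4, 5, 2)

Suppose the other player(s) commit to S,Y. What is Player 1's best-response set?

P1 best: {B,D}

u_1(A vs S,Y) = 5
u_1(B vs S,Y) = 7
u_1(C vs S,Y) = 6
u_1(D vs S,Y) = 7
u_1(E vs S,Y) = 1
max payoff 7 at {B,D}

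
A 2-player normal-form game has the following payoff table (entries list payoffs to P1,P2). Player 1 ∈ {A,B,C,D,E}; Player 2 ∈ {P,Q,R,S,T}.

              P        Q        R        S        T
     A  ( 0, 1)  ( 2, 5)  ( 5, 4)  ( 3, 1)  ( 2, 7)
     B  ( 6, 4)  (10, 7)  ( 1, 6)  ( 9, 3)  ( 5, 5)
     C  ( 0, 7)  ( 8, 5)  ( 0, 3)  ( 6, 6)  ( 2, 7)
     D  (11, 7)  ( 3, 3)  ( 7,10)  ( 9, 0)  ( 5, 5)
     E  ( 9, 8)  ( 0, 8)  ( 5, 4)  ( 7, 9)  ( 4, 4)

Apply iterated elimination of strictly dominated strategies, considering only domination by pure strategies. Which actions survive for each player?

Remaining: P1:{B,D} P2:{Q,R}

P1 drop A (D beats it: P:11>0 Q:3>2 R:7>5 S:9>3 T:5>2)
P1 drop C (B beats it: P:6>0 Q:10>8 R:1>0 S:9>6 T:5>2)
P1 drop E (D beats it: P:11>9 Q:3>0 R:7>5 S:9>7 T:5>4)
P2 drop P (R beats it: B:6>4 D:10>7)
P2 drop S (Q beats it: B:7>3 D:3>0)
P2 drop T (R beats it: B:6>5 D:10>5)
P1→{B,D} P2→{Q,R}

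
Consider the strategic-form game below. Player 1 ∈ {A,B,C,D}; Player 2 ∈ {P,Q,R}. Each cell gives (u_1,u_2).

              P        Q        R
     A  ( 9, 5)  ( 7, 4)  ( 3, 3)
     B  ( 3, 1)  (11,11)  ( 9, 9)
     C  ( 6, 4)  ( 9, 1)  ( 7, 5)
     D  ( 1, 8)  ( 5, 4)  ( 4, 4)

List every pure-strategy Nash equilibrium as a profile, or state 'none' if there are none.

NE set: (A,P), (B,Q)

(A,P): NE
(A,Q): not NE [P1→B gives 11>7; P2→P gives 5>4]
(A,R): not NE [P1→B gives 9>3; P2→P gives 5>3]
(B,P): not NE [P1→A gives 9>3; P2→Q gives 11>1]
(B,Q): NE
(B,R): not NE [P2→Q gives 11>9]
(C,P): not NE [P1→A gives 9>6; P2→R gives 5>4]
(C,Q): not NE [P1→B gives 11>9; P2→R gives 5>1]
(C,R): not NE [P1→B gives 9>7]
(D,P): not NE [P1→A gives 9>1]
(D,Q): not NE [P1→B gives 11>5; P2→P gives 8>4]
(D,R): not NE [P1→B gives 9>4; P2→P gives 8>4]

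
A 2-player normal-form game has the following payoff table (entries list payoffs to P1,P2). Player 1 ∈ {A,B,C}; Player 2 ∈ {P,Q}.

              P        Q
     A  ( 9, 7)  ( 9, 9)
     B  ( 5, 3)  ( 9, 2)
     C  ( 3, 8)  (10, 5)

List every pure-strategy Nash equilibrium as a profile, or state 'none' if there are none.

No pure NE.

(A,P): not NE [P2→Q gives 9>7]
(A,Q): not NE [P1→C gives 10>9]
(B,P): not NE [P1→A gives 9>5]
(B,Q): not NE [P1→C gives 10>9; P2→P gives 3>2]
(C,P): not NE [P1→A gives 9>3]
(C,Q): not NE [P2→P gives 8>5]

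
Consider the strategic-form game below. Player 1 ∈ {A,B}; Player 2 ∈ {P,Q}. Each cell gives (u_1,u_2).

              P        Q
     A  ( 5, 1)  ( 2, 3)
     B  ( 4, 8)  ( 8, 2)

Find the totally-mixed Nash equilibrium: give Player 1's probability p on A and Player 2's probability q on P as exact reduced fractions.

P1 indiff ⇒ q·5+(1-q)·2 = q·4+(1-q)·8 ⇒ q(1) = (1-q)(6) ⇒ q = 6/7
P2 indiff ⇒ p·1+(1-p)·8 = p·3+(1-p)·2 ⇒ p(-2) = (1-p)(-6) ⇒ p = 3/4

p=3/4, q=6/7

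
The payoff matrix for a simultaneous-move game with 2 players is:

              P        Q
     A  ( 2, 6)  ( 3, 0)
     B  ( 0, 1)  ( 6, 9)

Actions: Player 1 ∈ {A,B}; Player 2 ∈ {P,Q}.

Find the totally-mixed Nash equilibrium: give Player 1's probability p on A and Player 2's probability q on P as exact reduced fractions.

P1 mixes 4/7 on A; P2 mixes 3/5 on P

P1 indiff ⇒ q·2+(1-q)·3 = q·0+(1-q)·6 ⇒ q(2) = (1-q)(3) ⇒ q = 3/5
P2 indiff ⇒ p·6+(1-p)·1 = p·0+(1-p)·9 ⇒ p(6) = (1-p)(8) ⇒ p = 4/7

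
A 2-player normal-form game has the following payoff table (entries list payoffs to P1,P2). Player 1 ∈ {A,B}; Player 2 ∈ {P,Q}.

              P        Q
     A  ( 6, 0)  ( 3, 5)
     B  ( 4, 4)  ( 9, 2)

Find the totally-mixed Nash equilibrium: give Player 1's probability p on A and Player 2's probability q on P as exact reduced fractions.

P1 indiff ⇒ q·6+(1-q)·3 = q·4+(1-q)·9 ⇒ q(2) = (1-q)(6) ⇒ q = 3/4
P2 indiff ⇒ p·0+(1-p)·4 = p·5+(1-p)·2 ⇒ p(-5) = (1-p)(-2) ⇒ p = 2/7

P1 mixes 2/7 on A; P2 mixes 3/4 on P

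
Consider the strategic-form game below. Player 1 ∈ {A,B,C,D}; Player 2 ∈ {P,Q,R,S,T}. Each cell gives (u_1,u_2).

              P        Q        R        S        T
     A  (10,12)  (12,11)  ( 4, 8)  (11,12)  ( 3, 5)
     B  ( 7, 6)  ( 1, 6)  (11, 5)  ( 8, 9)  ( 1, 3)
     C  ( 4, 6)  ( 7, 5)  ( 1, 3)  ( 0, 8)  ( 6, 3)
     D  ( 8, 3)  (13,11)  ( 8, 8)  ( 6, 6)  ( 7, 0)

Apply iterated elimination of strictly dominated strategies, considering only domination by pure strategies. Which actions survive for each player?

IESDS → P1:{A,D} P2:{P,Q,S}

P1 drop C (D beats it: P:8>4 Q:13>7 R:8>1 S:6>0 T:7>6)
P2 drop R (Q beats it: A:11>8 B:6>5 D:11>8)
P1 drop B (A beats it: P:10>7 Q:12>1 S:11>8 T:3>1)
P2 drop T (P beats it: A:12>5 D:3>0)
P1→{A,D} P2→{P,Q,S}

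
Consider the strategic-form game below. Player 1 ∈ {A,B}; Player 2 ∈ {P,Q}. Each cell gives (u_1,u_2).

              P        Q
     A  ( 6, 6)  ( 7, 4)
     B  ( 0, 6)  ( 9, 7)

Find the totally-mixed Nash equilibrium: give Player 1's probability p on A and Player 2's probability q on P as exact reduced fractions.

p=1/3, q=1/4

P1 indiff ⇒ q·6+(1-q)·7 = q·0+(1-q)·9 ⇒ q(6) = (1-q)(2) ⇒ q = 1/4
P2 indiff ⇒ p·6+(1-p)·6 = p·4+(1-p)·7 ⇒ p(2) = (1-p)(1) ⇒ p = 1/3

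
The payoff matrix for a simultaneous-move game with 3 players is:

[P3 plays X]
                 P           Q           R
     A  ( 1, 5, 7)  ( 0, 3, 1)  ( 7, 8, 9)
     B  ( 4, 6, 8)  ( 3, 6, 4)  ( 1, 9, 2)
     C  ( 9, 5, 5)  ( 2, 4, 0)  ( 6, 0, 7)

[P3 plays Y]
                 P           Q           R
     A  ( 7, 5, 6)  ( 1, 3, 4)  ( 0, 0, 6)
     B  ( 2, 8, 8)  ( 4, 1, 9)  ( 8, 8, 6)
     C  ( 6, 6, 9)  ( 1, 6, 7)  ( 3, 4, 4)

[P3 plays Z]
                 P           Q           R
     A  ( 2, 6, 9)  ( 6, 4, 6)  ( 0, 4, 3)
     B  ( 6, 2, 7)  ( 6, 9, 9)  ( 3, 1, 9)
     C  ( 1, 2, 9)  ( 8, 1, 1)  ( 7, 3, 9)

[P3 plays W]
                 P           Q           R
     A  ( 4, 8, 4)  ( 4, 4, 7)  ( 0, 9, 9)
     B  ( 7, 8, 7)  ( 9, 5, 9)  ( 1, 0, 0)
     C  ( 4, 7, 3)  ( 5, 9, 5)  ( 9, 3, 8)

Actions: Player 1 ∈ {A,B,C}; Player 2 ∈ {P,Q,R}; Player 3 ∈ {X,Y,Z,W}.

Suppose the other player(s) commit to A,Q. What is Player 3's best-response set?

BR_3 = {W}

u_3(X vs A,Q) = 1
u_3(Y vs A,Q) = 4
u_3(Z vs A,Q) = 6
u_3(W vs A,Q) = 7
max payoff 7 at {W}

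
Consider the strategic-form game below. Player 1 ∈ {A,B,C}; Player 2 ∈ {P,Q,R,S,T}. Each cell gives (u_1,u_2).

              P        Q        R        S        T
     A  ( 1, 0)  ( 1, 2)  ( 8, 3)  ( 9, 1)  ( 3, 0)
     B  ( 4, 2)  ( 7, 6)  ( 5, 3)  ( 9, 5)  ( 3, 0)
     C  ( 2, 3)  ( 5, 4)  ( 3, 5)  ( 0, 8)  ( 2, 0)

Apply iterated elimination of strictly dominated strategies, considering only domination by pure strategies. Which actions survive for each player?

P1 drop C (B beats it: P:4>2 Q:7>5 R:5>3 S:9>0 T:3>2)
P2 drop P (Q beats it: A:2>0 B:6>2)
P2 drop S (Q beats it: A:2>1 B:6>5)
P2 drop T (Q beats it: A:2>0 B:6>0)
P1→{A,B} P2→{Q,R}

IESDS → P1:{A,B} P2:{Q,R}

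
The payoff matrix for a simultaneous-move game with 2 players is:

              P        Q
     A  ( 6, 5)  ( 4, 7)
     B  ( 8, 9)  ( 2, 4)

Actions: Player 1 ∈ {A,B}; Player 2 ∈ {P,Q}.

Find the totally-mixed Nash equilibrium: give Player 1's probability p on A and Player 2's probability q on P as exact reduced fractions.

p=5/7, q=1/2

P1 indiff ⇒ q·6+(1-q)·4 = q·8+(1-q)·2 ⇒ q(-2) = (1-q)(-2) ⇒ q = 1/2
P2 indiff ⇒ p·5+(1-p)·9 = p·7+(1-p)·4 ⇒ p(-2) = (1-p)(-5) ⇒ p = 5/7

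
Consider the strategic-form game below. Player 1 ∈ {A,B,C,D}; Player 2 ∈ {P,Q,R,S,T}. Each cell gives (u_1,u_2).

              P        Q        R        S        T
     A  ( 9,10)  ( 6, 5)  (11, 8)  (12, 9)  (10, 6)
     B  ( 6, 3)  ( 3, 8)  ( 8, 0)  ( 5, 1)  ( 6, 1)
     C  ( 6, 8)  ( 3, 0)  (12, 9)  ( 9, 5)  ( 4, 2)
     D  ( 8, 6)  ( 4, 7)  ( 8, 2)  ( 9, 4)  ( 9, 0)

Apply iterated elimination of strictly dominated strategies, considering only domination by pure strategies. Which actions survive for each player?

P1 drop B (A beats it: P:9>6 Q:6>3 R:11>8 S:12>5 T:10>6)
P1 drop D (A beats it: P:9>8 Q:6>4 R:11>8 S:12>9 T:10>9)
P2 drop Q (P beats it: A:10>5 C:8>0)
P2 drop S (P beats it: A:10>9 C:8>5)
P2 drop T (P beats it: A:10>6 C:8>2)
P1→{A,C} P2→{P,R}

IESDS → P1:{A,C} P2:{P,R}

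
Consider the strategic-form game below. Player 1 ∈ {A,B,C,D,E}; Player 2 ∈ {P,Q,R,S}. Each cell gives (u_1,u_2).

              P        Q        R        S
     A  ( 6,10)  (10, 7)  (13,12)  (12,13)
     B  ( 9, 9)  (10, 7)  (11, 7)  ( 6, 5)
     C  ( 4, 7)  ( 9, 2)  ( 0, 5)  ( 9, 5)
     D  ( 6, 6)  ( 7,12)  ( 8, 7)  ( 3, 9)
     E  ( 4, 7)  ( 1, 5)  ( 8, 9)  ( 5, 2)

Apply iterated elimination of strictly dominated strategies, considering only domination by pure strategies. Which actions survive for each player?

Remaining: P1:{A,B} P2:{P,R,S}

P1 drop C (A beats it: P:6>4 Q:10>9 R:13>0 S:12>9)
P1 drop D (B beats it: P:9>6 Q:10>7 R:11>8 S:6>3)
P1 drop E (A beats it: P:6>4 Q:10>1 R:13>8 S:12>5)
P2 drop Q (P beats it: A:10>7 B:9>7)
P1→{A,B} P2→{P,R,S}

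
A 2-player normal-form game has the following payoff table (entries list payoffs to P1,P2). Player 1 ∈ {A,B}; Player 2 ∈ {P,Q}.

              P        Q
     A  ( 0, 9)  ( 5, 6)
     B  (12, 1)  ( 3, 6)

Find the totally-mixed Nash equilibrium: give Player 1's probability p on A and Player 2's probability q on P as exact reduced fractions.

P1 indiff ⇒ q·0+(1-q)·5 = q·12+(1-q)·3 ⇒ q(-12) = (1-q)(-2) ⇒ q = 1/7
P2 indiff ⇒ p·9+(1-p)·1 = p·6+(1-p)·6 ⇒ p(3) = (1-p)(5) ⇒ p = 5/8

(p,q) = (5/8, 1/7)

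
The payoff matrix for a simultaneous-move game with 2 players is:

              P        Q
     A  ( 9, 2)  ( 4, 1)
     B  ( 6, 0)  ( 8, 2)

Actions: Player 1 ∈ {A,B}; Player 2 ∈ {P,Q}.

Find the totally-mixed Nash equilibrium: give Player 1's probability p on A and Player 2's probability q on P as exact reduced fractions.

P1 indiff ⇒ q·9+(1-q)·4 = q·6+(1-q)·8 ⇒ q(3) = (1-q)(4) ⇒ q = 4/7
P2 indiff ⇒ p·2+(1-p)·0 = p·1+(1-p)·2 ⇒ p(1) = (1-p)(2) ⇒ p = 2/3

p=2/3, q=4/7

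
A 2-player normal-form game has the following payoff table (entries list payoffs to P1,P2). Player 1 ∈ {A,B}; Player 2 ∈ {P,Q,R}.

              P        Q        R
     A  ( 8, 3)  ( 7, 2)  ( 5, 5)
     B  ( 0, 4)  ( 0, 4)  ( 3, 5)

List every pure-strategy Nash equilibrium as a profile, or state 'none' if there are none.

Nash profiles: (A,R)

(A,P): not NE [P2→R gives 5>3]
(A,Q): not NE [P2→R gives 5>2]
(A,R): NE
(B,P): not NE [P1→A gives 8>0; P2→R gives 5>4]
(B,Q): not NE [P1→A gives 7>0; P2→R gives 5>4]
(B,R): not NE [P1→A gives 5>3]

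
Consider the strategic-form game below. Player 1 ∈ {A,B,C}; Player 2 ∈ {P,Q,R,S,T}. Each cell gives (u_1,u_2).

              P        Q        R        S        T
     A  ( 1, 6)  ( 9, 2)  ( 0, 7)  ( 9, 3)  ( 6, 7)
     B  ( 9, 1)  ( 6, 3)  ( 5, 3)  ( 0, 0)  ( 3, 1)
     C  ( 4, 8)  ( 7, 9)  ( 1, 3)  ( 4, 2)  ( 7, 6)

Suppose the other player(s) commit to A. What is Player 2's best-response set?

P2 best: {R,T}

u_2(P vs A) = 6
u_2(Q vs A) = 2
u_2(R vs A) = 7
u_2(S vs A) = 3
u_2(T vs A) = 7
max payoff 7 at {R,T}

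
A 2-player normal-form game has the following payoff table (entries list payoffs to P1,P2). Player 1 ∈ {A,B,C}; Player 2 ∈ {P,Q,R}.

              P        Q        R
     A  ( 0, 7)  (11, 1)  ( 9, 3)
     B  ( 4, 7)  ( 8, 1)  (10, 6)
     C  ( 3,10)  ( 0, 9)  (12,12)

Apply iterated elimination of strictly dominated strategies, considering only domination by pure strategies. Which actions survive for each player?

P2 drop Q (P beats it: A:7>1 B:7>1 C:10>9)
P1 drop A (B beats it: P:4>0 R:10>9)
P1→{B,C} P2→{P,R}

IESDS → P1:{B,C} P2:{P,R}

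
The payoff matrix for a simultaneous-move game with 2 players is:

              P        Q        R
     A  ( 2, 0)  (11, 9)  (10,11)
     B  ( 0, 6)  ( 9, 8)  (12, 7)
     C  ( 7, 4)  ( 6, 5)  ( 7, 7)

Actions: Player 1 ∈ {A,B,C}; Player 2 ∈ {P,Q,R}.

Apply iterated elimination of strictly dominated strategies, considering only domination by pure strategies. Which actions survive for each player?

P2 drop P (Q beats it: A:9>0 B:8>6 C:5>4)
P1 drop C (A beats it: Q:11>6 R:10>7)
P1→{A,B} P2→{Q,R}

Survivors P1:{A,B} P2:{Q,R}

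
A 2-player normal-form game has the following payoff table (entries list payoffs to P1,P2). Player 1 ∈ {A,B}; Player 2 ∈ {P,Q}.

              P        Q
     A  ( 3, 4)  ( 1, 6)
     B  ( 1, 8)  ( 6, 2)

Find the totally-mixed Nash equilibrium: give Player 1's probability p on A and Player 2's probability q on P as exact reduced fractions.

p=3/4, q=5/7

P1 indiff ⇒ q·3+(1-q)·1 = q·1+(1-q)·6 ⇒ q(2) = (1-q)(5) ⇒ q = 5/7
P2 indiff ⇒ p·4+(1-p)·8 = p·6+(1-p)·2 ⇒ p(-2) = (1-p)(-6) ⇒ p = 3/4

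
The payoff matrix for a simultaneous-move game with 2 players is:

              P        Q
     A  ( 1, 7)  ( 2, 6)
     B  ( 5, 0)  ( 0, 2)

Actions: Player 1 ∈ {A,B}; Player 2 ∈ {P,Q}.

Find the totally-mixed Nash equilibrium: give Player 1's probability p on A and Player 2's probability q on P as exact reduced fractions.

P1 indiff ⇒ q·1+(1-q)·2 = q·5+(1-q)·0 ⇒ q(-4) = (1-q)(-2) ⇒ q = 1/3
P2 indiff ⇒ p·7+(1-p)·0 = p·6+(1-p)·2 ⇒ p(1) = (1-p)(2) ⇒ p = 2/3

P1 mixes 2/3 on A; P2 mixes 1/3 on P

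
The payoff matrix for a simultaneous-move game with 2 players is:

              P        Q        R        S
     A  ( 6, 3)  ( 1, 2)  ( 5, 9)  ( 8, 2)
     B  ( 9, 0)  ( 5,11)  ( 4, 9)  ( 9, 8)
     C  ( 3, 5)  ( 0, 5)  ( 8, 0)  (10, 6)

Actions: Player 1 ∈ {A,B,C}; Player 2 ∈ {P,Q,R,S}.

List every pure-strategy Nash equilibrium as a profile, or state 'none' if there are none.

PSNE = {(B,Q), (C,S)}

(A,P): not NE [P1→B gives 9>6; P2→R gives 9>3]
(A,Q): not NE [P1→B gives 5>1; P2→R gives 9>2]
(A,R): not NE [P1→C gives 8>5]
(A,S): not NE [P1→C gives 10>8; P2→R gives 9>2]
(B,P): not NE [P2→Q gives 11>0]
(B,Q): NE
(B,R): not NE [P1→C gives 8>4; P2→Q gives 11>9]
(B,S): not NE [P1→C gives 10>9; P2→Q gives 11>8]
(C,P): not NE [P1→B gives 9>3; P2→S gives 6>5]
(C,Q): not NE [P1→B gives 5>0; P2→S gives 6>5]
(C,R): not NE [P2→S gives 6>0]
(C,S): NE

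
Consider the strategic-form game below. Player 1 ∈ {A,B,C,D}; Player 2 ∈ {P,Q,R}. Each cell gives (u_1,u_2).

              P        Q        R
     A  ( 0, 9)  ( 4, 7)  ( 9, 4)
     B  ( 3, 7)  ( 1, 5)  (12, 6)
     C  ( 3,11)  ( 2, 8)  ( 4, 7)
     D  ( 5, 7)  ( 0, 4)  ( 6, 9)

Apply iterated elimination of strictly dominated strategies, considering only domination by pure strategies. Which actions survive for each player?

P2 drop Q (P beats it: A:9>7 B:7>5 C:11>8 D:7>4)
P1 drop A (B beats it: P:3>0 R:12>9)
P1 drop C (D beats it: P:5>3 R:6>4)
P1→{B,D} P2→{P,R}

Remaining: P1:{B,D} P2:{P,R}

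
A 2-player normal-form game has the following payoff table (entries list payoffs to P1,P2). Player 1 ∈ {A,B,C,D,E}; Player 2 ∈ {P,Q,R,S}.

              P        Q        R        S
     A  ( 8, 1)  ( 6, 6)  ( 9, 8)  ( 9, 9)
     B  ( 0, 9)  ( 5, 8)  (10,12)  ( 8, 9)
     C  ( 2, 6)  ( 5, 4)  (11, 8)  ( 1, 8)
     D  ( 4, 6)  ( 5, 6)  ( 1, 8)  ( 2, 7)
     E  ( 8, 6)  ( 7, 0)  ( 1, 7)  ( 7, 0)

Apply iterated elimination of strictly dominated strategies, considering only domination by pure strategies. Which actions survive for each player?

Survivors P1:{A,B,C} P2:{R,S}

P1 drop D (A beats it: P:8>4 Q:6>5 R:9>1 S:9>2)
P2 drop P (R beats it: A:8>1 B:12>9 C:8>6 E:7>6)
P2 drop Q (R beats it: A:8>6 B:12>8 C:8>4 E:7>0)
P1 drop E (A beats it: R:9>1 S:9>7)
P1→{A,B,C} P2→{R,S}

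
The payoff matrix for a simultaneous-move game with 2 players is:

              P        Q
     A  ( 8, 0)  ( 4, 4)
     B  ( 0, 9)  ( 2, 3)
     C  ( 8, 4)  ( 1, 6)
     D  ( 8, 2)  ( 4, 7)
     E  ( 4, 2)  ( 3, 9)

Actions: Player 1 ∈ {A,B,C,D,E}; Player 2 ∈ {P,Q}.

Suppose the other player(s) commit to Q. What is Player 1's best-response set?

u_1(A vs Q) = 4
u_1(B vs Q) = 2
u_1(C vs Q) = 1
u_1(D vs Q) = 4
u_1(E vs Q) = 3
max payoff 4 at {A,D}

P1 best: {A,D}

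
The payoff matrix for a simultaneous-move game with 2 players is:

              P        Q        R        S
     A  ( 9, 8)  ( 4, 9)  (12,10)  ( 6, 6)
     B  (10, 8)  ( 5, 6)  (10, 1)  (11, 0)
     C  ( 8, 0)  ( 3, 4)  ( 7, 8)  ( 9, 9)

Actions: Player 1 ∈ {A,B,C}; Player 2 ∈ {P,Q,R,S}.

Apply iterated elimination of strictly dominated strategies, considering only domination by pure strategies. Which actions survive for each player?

Remaining: P1:{A,B} P2:{P,Q,R}

P1 drop C (B beats it: P:10>8 Q:5>3 R:10>7 S:11>9)
P2 drop S (P beats it: A:8>6 B:8>0)
P1→{A,B} P2→{P,Q,R}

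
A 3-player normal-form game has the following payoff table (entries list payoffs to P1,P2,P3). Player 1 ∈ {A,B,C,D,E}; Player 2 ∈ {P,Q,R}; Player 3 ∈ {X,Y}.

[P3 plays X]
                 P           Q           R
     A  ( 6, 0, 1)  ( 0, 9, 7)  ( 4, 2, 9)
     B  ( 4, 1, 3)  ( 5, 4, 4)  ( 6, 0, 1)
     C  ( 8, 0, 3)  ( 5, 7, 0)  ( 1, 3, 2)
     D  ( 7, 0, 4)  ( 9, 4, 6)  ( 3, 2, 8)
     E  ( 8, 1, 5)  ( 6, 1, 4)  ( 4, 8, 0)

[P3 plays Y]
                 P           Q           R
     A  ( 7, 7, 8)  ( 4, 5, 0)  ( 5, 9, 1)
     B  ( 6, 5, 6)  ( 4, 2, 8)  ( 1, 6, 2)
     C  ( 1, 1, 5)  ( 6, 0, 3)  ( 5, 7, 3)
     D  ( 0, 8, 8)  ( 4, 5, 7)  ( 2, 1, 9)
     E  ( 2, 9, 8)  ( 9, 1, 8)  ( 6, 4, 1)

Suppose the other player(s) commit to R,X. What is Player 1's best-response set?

u_1(A vs R,X) = 4
u_1(B vs R,X) = 6
u_1(C vs R,X) = 1
u_1(D vs R,X) = 3
u_1(E vs R,X) = 4
max payoff 6 at {B}

argmax u_1 = {B}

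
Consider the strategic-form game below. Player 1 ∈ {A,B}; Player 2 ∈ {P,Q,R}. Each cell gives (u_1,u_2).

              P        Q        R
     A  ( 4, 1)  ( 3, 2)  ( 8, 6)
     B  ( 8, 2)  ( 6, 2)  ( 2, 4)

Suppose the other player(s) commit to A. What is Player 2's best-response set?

BR_2 = {R}

u_2(P vs A) = 1
u_2(Q vs A) = 2
u_2(R vs A) = 6
max payoff 6 at {R}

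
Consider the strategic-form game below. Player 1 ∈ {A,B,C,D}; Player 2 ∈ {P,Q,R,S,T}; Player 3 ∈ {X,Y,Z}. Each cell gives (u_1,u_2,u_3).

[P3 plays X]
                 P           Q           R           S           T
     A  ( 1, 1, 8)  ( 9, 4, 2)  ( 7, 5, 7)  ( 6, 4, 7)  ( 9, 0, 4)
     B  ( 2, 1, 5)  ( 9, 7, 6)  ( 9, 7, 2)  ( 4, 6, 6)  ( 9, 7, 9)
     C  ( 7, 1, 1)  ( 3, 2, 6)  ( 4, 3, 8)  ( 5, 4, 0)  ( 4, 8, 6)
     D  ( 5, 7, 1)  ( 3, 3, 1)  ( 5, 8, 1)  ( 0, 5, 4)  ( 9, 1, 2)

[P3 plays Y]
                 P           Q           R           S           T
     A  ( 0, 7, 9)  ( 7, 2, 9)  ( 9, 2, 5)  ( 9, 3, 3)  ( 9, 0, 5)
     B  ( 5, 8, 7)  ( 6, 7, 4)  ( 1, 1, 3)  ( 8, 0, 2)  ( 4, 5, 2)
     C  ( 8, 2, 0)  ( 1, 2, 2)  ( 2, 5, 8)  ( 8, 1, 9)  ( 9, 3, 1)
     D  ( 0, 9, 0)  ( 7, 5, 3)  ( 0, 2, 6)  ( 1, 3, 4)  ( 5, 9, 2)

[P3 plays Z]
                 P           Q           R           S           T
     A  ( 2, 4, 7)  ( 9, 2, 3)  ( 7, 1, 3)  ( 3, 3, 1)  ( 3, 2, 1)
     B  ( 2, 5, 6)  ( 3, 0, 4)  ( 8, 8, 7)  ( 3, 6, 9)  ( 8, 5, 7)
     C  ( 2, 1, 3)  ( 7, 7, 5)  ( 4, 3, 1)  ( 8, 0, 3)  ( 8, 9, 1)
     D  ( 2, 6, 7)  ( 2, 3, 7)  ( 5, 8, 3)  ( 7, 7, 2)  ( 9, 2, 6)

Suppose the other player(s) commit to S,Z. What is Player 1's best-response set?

BR_1 = {C}

u_1(A vs S,Z) = 3
u_1(B vs S,Z) = 3
u_1(C vs S,Z) = 8
u_1(D vs S,Z) = 7
max payoff 8 at {C}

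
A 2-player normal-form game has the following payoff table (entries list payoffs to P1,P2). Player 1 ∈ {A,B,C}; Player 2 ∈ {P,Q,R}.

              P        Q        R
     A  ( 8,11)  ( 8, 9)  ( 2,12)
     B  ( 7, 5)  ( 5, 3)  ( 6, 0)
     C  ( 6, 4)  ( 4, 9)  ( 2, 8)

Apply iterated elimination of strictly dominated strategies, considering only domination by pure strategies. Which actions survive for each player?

IESDS → P1:{A,B} P2:{P,R}

P1 drop C (B beats it: P:7>6 Q:5>4 R:6>2)
P2 drop Q (P beats it: A:11>9 B:5>3)
P1→{A,B} P2→{P,R}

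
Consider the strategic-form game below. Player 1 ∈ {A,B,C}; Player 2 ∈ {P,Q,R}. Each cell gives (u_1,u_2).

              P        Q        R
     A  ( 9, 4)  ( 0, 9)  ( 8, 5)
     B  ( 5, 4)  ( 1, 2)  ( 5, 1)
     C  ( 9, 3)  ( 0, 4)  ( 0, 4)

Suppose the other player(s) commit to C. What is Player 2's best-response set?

argmax u_2 = {Q,R}

u_2(P vs C) = 3
u_2(Q vs C) = 4
u_2(R vs C) = 4
max payoff 4 at {Q,R}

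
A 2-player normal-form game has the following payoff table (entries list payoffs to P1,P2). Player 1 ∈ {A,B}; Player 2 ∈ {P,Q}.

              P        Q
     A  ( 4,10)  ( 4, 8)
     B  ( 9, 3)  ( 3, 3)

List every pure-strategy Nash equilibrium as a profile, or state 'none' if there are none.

(A,P): not NE [P1→B gives 9>4]
(A,Q): not NE [P2→P gives 10>8]
(B,P): NE
(B,Q): not NE [P1→A gives 4>3]

PSNE = {(B,P)}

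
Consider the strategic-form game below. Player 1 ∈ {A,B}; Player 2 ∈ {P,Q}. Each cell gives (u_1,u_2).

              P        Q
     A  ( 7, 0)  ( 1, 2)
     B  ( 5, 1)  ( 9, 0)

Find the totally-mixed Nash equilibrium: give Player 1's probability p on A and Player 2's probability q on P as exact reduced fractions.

P1 mixes 1/3 on A; P2 mixes 4/5 on P

P1 indiff ⇒ q·7+(1-q)·1 = q·5+(1-q)·9 ⇒ q(2) = (1-q)(8) ⇒ q = 4/5
P2 indiff ⇒ p·0+(1-p)·1 = p·2+(1-p)·0 ⇒ p(-2) = (1-p)(-1) ⇒ p = 1/3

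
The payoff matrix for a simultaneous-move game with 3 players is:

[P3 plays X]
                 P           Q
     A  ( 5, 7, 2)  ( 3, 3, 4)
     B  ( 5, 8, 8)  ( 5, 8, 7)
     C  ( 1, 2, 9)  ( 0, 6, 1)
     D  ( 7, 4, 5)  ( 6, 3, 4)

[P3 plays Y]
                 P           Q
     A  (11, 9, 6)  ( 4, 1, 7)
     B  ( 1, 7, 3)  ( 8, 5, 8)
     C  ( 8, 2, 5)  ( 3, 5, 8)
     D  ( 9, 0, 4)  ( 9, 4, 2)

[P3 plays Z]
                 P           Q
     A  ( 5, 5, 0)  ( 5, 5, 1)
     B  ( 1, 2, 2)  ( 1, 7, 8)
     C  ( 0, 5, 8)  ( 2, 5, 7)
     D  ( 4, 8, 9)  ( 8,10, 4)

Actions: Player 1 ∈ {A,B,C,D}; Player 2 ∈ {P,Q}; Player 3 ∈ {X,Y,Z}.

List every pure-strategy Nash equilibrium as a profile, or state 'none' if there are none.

(A,P,X): not NE [P1→D gives 7>5; P3→Y gives 6>2]
(A,P,Y): NE
(A,P,Z): not NE [P3→Y gives 6>0]
(A,Q,X): not NE [P1→D gives 6>3; P2→P gives 7>3; P3→Y gives 7>4]
(A,Q,Y): not NE [P1→D gives 9>4; P2→P gives 9>1]
(A,Q,Z): not NE [P1→D gives 8>5; P3→Y gives 7>1]
(B,P,X): not NE [P1→D gives 7>5]
(B,P,Y): not NE [P1→A gives 11>1; P3→X gives 8>3]
(B,P,Z): not NE [P1→A gives 5>1; P2→Q gives 7>2; P3→X gives 8>2]
(B,Q,X): not NE [P1→D gives 6>5; P3→Z gives 8>7]
(B,Q,Y): not NE [P1→D gives 9>8; P2→P gives 7>5]
(B,Q,Z): not NE [P1→D gives 8>1]
(C,P,X): not NE [P1→D gives 7>1; P2→Q gives 6>2]
(C,P,Y): not NE [P1→A gives 11>8; P2→Q gives 5>2; P3→X gives 9>5]
(C,P,Z): not NE [P1→A gives 5>0; P3→X gives 9>8]
(C,Q,X): not NE [P1→D gives 6>0; P3→Y gives 8>1]
(C,Q,Y): not NE [P1→D gives 9>3]
(C,Q,Z): not NE [P1→D gives 8>2; P3→Y gives 8>7]
(D,P,X): not NE [P3→Z gives 9>5]
(D,P,Y): not NE [P1→A gives 11>9; P2→Q gives 4>0; P3→Z gives 9>4]
(D,P,Z): not NE [P1→A gives 5>4; P2→Q gives 10>8]
(D,Q,X): not NE [P2→P gives 4>3]
(D,Q,Y): not NE [P3→Z gives 4>2]
(D,Q,Z): NE

NE set: (A,P,Y), (D,Q,Z)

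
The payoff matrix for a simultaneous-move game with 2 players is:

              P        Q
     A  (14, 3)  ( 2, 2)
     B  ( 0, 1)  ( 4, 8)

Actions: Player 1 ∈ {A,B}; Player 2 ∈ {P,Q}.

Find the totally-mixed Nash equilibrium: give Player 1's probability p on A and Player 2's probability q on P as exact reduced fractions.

(p,q) = (7/8, 1/8)

P1 indiff ⇒ q·14+(1-q)·2 = q·0+(1-q)·4 ⇒ q(14) = (1-q)(2) ⇒ q = 1/8
P2 indiff ⇒ p·3+(1-p)·1 = p·2+(1-p)·8 ⇒ p(1) = (1-p)(7) ⇒ p = 7/8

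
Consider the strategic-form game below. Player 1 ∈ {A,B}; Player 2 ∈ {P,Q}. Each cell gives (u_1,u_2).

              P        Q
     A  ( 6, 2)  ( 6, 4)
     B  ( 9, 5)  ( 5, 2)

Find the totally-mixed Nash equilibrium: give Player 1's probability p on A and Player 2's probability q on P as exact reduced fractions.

(p,q) = (3/5, 1/4)

P1 indiff ⇒ q·6+(1-q)·6 = q·9+(1-q)·5 ⇒ q(-3) = (1-q)(-1) ⇒ q = 1/4
P2 indiff ⇒ p·2+(1-p)·5 = p·4+(1-p)·2 ⇒ p(-2) = (1-p)(-3) ⇒ p = 3/5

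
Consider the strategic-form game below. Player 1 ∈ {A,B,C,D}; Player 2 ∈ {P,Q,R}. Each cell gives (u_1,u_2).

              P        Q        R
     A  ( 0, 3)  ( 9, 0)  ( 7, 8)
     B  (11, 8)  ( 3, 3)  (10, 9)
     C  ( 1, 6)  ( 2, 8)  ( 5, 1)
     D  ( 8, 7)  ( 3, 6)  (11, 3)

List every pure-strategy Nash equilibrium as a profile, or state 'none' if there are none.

(A,P): not NE [P1→B gives 11>0; P2→R gives 8>3]
(A,Q): not NE [P2→R gives 8>0]
(A,R): not NE [P1→D gives 11>7]
(B,P): not NE [P2→R gives 9>8]
(B,Q): not NE [P1→A gives 9>3; P2→R gives 9>3]
(B,R): not NE [P1→D gives 11>10]
(C,P): not NE [P1→B gives 11>1; P2→Q gives 8>6]
(C,Q): not NE [P1→A gives 9>2]
(C,R): not NE [P1→D gives 11>5; P2→Q gives 8>1]
(D,P): not NE [P1→B gives 11>8]
(D,Q): not NE [P1→A gives 9>3; P2→P gives 7>6]
(D,R): not NE [P2→P gives 7>3]

No pure NE.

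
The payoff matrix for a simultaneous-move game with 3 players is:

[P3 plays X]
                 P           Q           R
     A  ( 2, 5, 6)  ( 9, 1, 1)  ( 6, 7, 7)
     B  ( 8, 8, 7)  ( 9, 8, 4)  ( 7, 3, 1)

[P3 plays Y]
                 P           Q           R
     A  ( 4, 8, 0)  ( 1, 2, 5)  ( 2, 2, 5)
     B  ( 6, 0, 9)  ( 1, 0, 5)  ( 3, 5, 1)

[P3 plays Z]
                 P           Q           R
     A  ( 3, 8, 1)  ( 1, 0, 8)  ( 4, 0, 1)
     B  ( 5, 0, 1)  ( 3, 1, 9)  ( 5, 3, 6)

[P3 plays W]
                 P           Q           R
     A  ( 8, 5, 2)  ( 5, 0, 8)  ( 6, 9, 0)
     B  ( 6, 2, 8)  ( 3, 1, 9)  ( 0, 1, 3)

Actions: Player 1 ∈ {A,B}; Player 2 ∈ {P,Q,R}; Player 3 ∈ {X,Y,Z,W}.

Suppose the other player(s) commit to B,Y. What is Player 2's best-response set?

P2 best: {R}

u_2(P vs B,Y) = 0
u_2(Q vs B,Y) = 0
u_2(R vs B,Y) = 5
max payoff 5 at {R}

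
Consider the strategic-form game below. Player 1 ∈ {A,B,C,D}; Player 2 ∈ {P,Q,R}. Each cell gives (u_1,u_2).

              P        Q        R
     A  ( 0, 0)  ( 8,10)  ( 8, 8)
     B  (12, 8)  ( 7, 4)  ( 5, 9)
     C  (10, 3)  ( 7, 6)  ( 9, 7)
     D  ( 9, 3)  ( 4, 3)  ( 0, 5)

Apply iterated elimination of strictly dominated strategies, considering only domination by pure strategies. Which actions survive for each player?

P1 drop D (B beats it: P:12>9 Q:7>4 R:5>0)
P2 drop P (R beats it: A:8>0 B:9>8 C:7>3)
P1 drop B (A beats it: Q:8>7 R:8>5)
P1→{A,C} P2→{Q,R}

IESDS → P1:{A,C} P2:{Q,R}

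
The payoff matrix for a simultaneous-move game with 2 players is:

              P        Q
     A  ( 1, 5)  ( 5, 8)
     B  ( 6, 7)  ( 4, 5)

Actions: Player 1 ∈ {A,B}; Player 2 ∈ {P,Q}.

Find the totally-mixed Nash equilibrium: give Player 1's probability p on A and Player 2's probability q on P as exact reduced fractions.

P1 indiff ⇒ q·1+(1-q)·5 = q·6+(1-q)·4 ⇒ q(-5) = (1-q)(-1) ⇒ q = 1/6
P2 indiff ⇒ p·5+(1-p)·7 = p·8+(1-p)·5 ⇒ p(-3) = (1-p)(-2) ⇒ p = 2/5

p=2/5, q=1/6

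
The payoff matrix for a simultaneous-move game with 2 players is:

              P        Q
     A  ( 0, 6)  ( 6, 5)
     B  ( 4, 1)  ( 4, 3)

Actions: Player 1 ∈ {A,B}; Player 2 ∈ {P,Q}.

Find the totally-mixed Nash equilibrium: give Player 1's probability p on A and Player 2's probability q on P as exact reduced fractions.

p=2/3, q=1/3

P1 indiff ⇒ q·0+(1-q)·6 = q·4+(1-q)·4 ⇒ q(-4) = (1-q)(-2) ⇒ q = 1/3
P2 indiff ⇒ p·6+(1-p)·1 = p·5+(1-p)·3 ⇒ p(1) = (1-p)(2) ⇒ p = 2/3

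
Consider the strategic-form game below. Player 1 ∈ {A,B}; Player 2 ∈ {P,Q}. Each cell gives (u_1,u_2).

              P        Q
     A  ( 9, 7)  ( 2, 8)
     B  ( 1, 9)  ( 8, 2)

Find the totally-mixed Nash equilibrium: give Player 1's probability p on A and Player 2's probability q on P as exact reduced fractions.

P1 indiff ⇒ q·9+(1-q)·2 = q·1+(1-q)·8 ⇒ q(8) = (1-q)(6) ⇒ q = 3/7
P2 indiff ⇒ p·7+(1-p)·9 = p·8+(1-p)·2 ⇒ p(-1) = (1-p)(-7) ⇒ p = 7/8

P1 mixes 7/8 on A; P2 mixes 3/7 on P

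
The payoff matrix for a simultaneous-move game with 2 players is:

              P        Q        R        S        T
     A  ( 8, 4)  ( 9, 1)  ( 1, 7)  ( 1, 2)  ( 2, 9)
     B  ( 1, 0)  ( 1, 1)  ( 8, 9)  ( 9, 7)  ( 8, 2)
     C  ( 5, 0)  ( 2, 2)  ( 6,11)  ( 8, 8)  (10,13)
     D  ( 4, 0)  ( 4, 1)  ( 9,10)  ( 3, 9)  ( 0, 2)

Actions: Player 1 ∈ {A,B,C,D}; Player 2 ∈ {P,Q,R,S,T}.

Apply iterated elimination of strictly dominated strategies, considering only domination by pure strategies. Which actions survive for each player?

P2 drop P (R beats it: A:7>4 B:9>0 C:11>0 D:10>0)
P2 drop Q (R beats it: A:7>1 B:9>1 C:11>2 D:10>1)
P1 drop A (B beats it: R:8>1 S:9>1 T:8>2)
P2 drop S (R beats it: B:9>7 C:11>8 D:10>9)
P1→{B,C,D} P2→{R,T}

IESDS → P1:{B,C,D} P2:{R,T}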